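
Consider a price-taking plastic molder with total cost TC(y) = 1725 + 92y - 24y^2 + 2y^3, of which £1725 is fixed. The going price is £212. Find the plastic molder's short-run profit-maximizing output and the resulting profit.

AVC = 92 - 24y + 2y^2 has its minimum £20 at y = 6; price £212 clears that bar, so the firm operates.
With MC = 92 - 48y + 6y^2, P = MC on the upward-sloping part at y* = 10.
TR = 212·10 = 2120. TC = 1725 + 520 = 2245. Profit = 2120 − 2245 = -£125.
By producing, the firm covers all variable cost plus £1600 of fixed cost; shutting down would lose the full £1725.

Profit = -£125 at y = 10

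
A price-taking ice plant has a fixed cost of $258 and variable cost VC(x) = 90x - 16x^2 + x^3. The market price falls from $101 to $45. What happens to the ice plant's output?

MC = 90 - 32x + 3x^2; the shutdown threshold is min AVC = $26 (at x = 8).
With P = $101 above the shutdown price, P = MC gives x = 11.
At P = $45 ≥ min AVC, set P = MC: x = 9. The firm stays open but cuts output.

Output falls from 11 to 9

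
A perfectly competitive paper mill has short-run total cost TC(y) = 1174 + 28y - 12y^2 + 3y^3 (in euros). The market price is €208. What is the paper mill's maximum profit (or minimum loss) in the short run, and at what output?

Profit = -€310 at y = 6

AVC = 28 - 12y + 3y^2 has its minimum €16 at y = 2; price €208 clears that bar, so the firm operates.
MC = 28 - 24y + 9y^2. Setting P = MC and taking the root on the rising branch gives y* = 6.
TR = 208·6 = 1248. TC = 1174 + 384 = 1558. Profit = 1248 − 1558 = -€310.
Shutting down would mean losing the fixed cost of €1174, so operating at a loss of €310 is better by €864.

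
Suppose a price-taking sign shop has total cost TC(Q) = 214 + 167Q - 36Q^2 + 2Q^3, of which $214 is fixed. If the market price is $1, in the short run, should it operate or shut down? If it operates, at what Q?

Variable cost is VC = 167Q - 36Q^2 + 2Q^3, so AVC = VC/Q = 167 - 36Q + 2Q^2 and MC = dTC/dQ = 167 - 72Q + 6Q^2.
The AVC parabola has its vertex at Q = 36/4 = 9, where AVC = 167 - 36·9 + 2·9^2 = $5.
Since P = $1 < min AVC = $5, price fails to cover variable cost at any output.
Best response: produce nothing and absorb the $214 fixed cost.

Shut down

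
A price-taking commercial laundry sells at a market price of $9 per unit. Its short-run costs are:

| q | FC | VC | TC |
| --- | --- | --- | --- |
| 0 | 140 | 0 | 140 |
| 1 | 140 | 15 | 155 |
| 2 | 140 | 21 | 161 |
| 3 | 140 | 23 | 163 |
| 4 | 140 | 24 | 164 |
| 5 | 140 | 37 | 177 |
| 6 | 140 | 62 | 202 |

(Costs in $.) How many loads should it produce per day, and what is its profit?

q = 4; profit = -$128

Tabulate TR − TC: q=0: -140; q=1: -146; q=2: -143; q=3: -136; q=4: -128; q=5: -132; q=6: -148.
Profit is maximized at q = 4. AVC there is 24/4 = $6 ≤ P, so producing beats shutting down (which would give -$140).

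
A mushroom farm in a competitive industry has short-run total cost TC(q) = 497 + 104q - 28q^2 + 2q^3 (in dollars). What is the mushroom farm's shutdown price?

$6 per unit

The firm shuts down when price falls below the minimum of average variable cost. AVC = VC/q = 104 - 28q + 2q^2.
At the minimum of AVC, MC = AVC. MC = 104 - 56q + 6q^2; setting MC = AVC gives 4q^2 - 28q = 0, so q = 7. min AVC = 6.
For P < $6 the firm produces nothing.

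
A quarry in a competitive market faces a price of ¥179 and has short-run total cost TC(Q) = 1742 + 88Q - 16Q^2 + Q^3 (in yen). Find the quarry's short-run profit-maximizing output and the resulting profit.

Profit = -¥52 at Q = 13

AVC = 88 - 16Q + Q^2 has its minimum ¥24 at Q = 8; price ¥179 clears that bar, so the firm operates.
MC = 88 - 32Q + 3Q^2. Setting P = MC and taking the root on the rising branch gives Q* = 13.
TR = 179·13 = 2327. TC = 1742 + 637 = 2379. Profit = 2327 − 2379 = -¥52.
That loss of ¥52 beats the ¥1742 the firm would lose by shutting down; producing recovers ¥1690 of fixed cost.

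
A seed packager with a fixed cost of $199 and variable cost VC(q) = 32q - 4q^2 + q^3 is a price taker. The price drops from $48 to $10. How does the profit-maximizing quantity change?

Output falls from 4 to 0 (the firm shuts down)

AVC = 32 - 4q + q^2, minimized at q = 2 where min AVC = $28. MC = 32 - 8q + 3q^2.
With P = $48 above the shutdown price, P = MC gives q = 4.
At P = $10 < min AVC = $28, price no longer covers variable cost at any output, so the firm shuts down: q = 0.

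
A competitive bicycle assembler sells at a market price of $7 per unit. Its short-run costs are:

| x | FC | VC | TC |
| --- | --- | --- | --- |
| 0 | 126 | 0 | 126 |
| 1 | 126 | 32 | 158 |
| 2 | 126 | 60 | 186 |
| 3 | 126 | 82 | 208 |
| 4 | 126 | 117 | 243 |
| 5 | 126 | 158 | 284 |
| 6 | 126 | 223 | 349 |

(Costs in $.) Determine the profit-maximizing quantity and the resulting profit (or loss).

x = 0 (shut down); profit = -$126

Tabulate TR − TC: x=0: -126; x=1: -151; x=2: -172; x=3: -187; x=4: -215; x=5: -249; x=6: -307.
Profit is highest at x = 0. Equivalently, the lowest AVC in the table is 82/3 ≈ $27.33 at x = 3, and P = $7 falls below it — price never covers variable cost, so the firm shuts down and loses only its fixed cost.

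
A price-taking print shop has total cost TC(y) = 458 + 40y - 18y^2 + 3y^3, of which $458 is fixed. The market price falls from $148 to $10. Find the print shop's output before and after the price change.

Output falls from 6 to 0 (the firm shuts down)

AVC = 40 - 18y + 3y^2, minimized at y = 3 where min AVC = $13. MC = 40 - 36y + 9y^2.
At P = $148 ≥ min AVC, set P = MC on the rising branch: y = 6.
At P = $10 < min AVC = $13, price no longer covers variable cost at any output, so the firm shuts down: y = 0.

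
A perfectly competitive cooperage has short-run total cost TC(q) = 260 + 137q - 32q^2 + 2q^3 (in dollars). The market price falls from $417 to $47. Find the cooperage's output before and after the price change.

MC = 137 - 64q + 6q^2; the shutdown threshold is min AVC = $9 (at q = 8).
With P = $417 above the shutdown price, P = MC gives q = 14.
At P = $47 ≥ min AVC, set P = MC: q = 9. The firm stays open but cuts output.

Output falls from 14 to 9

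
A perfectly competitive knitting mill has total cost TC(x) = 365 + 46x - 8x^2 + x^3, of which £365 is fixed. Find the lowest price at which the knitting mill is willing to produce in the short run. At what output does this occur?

£30 per unit, at x = 4

The firm shuts down when price falls below the minimum of average variable cost. AVC = VC/x = 46 - 8x + x^2.
dAVC/dx = -8 + 2x = 0 gives x = 4. min AVC = 46 - 8·4 + 4^2 = 30.
For P < £30 the firm produces nothing.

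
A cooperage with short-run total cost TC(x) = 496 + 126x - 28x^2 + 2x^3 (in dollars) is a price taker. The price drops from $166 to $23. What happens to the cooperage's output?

MC = 126 - 56x + 6x^2; the shutdown threshold is min AVC = $28 (at x = 7).
At P = $166 ≥ min AVC, set P = MC on the rising branch: x = 10.
At P = $23 < min AVC = $28, price no longer covers variable cost at any output, so the firm shuts down: x = 0.

Output falls from 10 to 0 (the firm shuts down)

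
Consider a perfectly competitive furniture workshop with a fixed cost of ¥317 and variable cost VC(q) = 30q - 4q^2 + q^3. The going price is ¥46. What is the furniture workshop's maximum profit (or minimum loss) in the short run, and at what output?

Profit = -¥253 at q = 4

AVC = 30 - 4q + q^2 has its minimum ¥26 at q = 2; price ¥46 clears that bar, so the firm operates.
With MC = 30 - 8q + 3q^2, P = MC on the upward-sloping part at q* = 4.
TR = 46·4 = 184. TC = 317 + 120 = 437. Profit = 184 − 437 = -¥253.
By producing, the firm covers all variable cost plus ¥64 of fixed cost; shutting down would lose the full ¥317.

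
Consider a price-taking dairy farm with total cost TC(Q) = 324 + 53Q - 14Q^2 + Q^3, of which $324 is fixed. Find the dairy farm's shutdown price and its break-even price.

Shutdown price = $4; break-even price = $44

Shutdown price = min AVC. AVC = 53 - 14Q + Q^2, with vertex at Q = 7 and minimum $4.
ATC = 324/Q + 53 - 14Q + Q^2. Setting dATC/dQ = −324/Q^2 − 14 + 2Q = 0 gives Q = 9 (since 2·9^3 − 14·9^2 = 324).
min ATC = 324/9 + 53 − 14·9 + 9^2 = $44. That is the break-even price.
Between these two prices the firm operates at a loss; above $44 it earns a profit.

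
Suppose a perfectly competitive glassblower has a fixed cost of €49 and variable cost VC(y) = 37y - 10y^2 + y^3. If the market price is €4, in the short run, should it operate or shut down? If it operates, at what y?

From TC, MC = TC'(y) = 37 - 20y + 3y^2 and AVC = VC/y = 37 - 10y + y^2.
AVC hits its minimum where MC = AVC, at y = 5, giving min AVC = 37 - 10·5 + 5^2 = €12.
P = €4 lies below min AVC = €12; no output level covers variable cost.
The firm minimizes its loss by shutting down and losing only its fixed cost of €49.

Shut down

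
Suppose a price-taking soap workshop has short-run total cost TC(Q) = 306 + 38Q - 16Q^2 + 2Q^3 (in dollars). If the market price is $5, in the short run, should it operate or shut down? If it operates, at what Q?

Strip out fixed cost: VC = 38Q - 16Q^2 + 2Q^3. Then AVC = 38 - 16Q + 2Q^2 and MC = 38 - 32Q + 6Q^2.
The AVC parabola has its vertex at Q = 16/4 = 4, where AVC = 38 - 16·4 + 2·4^2 = $6.
P = $5 lies below min AVC = $6; no output level covers variable cost.
The firm minimizes its loss by shutting down and losing only its fixed cost of $306.

Shut down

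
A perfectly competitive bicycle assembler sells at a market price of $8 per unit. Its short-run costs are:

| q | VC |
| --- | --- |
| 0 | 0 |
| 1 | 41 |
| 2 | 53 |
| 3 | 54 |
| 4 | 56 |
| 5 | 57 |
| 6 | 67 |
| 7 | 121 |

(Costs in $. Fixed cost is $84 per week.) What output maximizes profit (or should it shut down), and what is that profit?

q = 0 (shut down); profit = -$84

Tabulate TR − TC: q=0: -84; q=1: -117; q=2: -121; q=3: -114; q=4: -108; q=5: -101; q=6: -103; q=7: -149.
Profit is highest at q = 0. Equivalently, the lowest AVC in the table is 67/6 ≈ $11.17 at q = 6, and P = $8 falls below it — price never covers variable cost, so the firm shuts down and loses only its fixed cost.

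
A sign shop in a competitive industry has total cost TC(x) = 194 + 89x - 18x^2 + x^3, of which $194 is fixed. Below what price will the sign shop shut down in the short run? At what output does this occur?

Short-run supply begins at min AVC. From VC = 89x - 18x^2 + x^3, AVC = 89 - 18x + x^2.
At the minimum of AVC, MC = AVC. MC = 89 - 36x + 3x^2; setting MC = AVC gives 2x^2 - 18x = 0, so x = 9. min AVC = 8.
For P < $8 the firm produces nothing.

$8 per unit, at x = 9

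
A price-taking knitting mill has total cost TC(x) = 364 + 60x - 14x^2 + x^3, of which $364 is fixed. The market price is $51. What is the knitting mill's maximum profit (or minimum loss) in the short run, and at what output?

AVC = 60 - 14x + x^2 has its minimum $11 at x = 7; price $51 clears that bar, so the firm operates.
MC = 60 - 28x + 3x^2. Setting P = MC and taking the root on the rising branch gives x* = 9.
TR = 51·9 = 459. TC = 364 + 135 = 499. Profit = 459 − 499 = -$40.
Shutting down would mean losing the fixed cost of $364, so operating at a loss of $40 is better by $324.

Profit = -$40 at x = 9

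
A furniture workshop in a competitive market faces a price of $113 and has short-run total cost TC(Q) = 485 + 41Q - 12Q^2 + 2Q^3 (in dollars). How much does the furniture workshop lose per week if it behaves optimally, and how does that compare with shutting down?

Profit = -$53 at Q = 6

AVC = 41 - 12Q + 2Q^2; min AVC = $23 at Q = 3. Since P = $113 ≥ min AVC, the firm produces.
With MC = 41 - 24Q + 6Q^2, P = MC on the upward-sloping part at Q* = 6.
TR = 113·6 = 678. TC = 485 + 246 = 731. Profit = 678 − 731 = -$53.
That loss of $53 beats the $485 the firm would lose by shutting down; producing recovers $432 of fixed cost.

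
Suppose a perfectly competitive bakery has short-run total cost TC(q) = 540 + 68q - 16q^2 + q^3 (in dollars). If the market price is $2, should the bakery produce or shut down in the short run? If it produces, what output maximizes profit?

Variable cost is VC = 68q - 16q^2 + q^3, so AVC = VC/q = 68 - 16q + q^2 and MC = dTC/dq = 68 - 32q + 3q^2.
AVC hits its minimum where MC = AVC, at q = 8, giving min AVC = 68 - 16·8 + 8^2 = $4.
P = $2 lies below min AVC = $4; no output level covers variable cost.
Shutting down limits the loss to fixed cost, $540.

Shut down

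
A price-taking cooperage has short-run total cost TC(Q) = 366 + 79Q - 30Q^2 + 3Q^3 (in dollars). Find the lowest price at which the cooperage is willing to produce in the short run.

The shutdown price is the minimum of AVC. VC = 79Q - 30Q^2 + 3Q^3, so AVC = 79 - 30Q + 3Q^2.
At the minimum of AVC, MC = AVC. MC = 79 - 60Q + 9Q^2; setting MC = AVC gives 6Q^2 - 30Q = 0, so Q = 5. min AVC = 4.
So the shutdown price is $4.

$4 per unit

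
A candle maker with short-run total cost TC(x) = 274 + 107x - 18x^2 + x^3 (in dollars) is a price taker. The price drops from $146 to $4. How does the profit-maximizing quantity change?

Output falls from 13 to 0 (the firm shuts down)

MC = 107 - 36x + 3x^2; the shutdown threshold is min AVC = $26 (at x = 9).
At P = $146 ≥ min AVC, set P = MC on the rising branch: x = 13.
At P = $4 < min AVC = $26, price no longer covers variable cost at any output, so the firm shuts down: x = 0.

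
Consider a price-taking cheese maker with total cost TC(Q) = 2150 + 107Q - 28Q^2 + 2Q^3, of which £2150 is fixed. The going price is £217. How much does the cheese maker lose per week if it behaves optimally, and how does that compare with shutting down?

Profit = -£214 at Q = 11

AVC = 107 - 28Q + 2Q^2; min AVC = £9 at Q = 7. Since P = £217 ≥ min AVC, the firm produces.
With MC = 107 - 56Q + 6Q^2, P = MC on the upward-sloping part at Q* = 11.
TR = 217·11 = 2387. TC = 2150 + 451 = 2601. Profit = 2387 − 2601 = -£214.
That loss of £214 beats the £2150 the firm would lose by shutting down; producing recovers £1936 of fixed cost.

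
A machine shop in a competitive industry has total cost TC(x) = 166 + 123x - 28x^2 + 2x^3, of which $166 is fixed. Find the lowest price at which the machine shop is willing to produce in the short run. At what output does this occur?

$25 per unit, at x = 7

The shutdown price is the minimum of AVC. VC = 123x - 28x^2 + 2x^3, so AVC = 123 - 28x + 2x^2.
dAVC/dx = -28 + 4x = 0 gives x = 7. min AVC = 123 - 28·7 + 2·7^2 = 25.
The firm shuts down for any P below $25.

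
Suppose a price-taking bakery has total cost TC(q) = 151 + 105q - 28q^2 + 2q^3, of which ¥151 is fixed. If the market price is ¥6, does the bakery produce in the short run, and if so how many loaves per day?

Shut down

Variable cost is VC = 105q - 28q^2 + 2q^3, so AVC = VC/q = 105 - 28q + 2q^2 and MC = dTC/dq = 105 - 56q + 6q^2.
AVC hits its minimum where MC = AVC, at q = 7, giving min AVC = 105 - 28·7 + 2·7^2 = ¥7.
P = ¥6 lies below min AVC = ¥7; no output level covers variable cost.
The firm minimizes its loss by shutting down and losing only its fixed cost of ¥151.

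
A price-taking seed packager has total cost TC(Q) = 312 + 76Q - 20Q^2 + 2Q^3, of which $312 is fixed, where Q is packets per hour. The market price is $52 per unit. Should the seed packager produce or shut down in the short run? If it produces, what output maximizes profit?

Strip out fixed cost: VC = 76Q - 20Q^2 + 2Q^3. Then AVC = 76 - 20Q + 2Q^2 and MC = 76 - 40Q + 6Q^2.
The AVC parabola has its vertex at Q = 20/4 = 5, where AVC = 76 - 20·5 + 2·5^2 = $26.
Since P = $52 ≥ min AVC = $26, price covers variable cost and the firm should produce.
P = MC gives 24 - 40Q + 6Q^2 = 0, with roots 2/3 and 6. Take the larger (rising MC): Q* = 6.
Check: AVC at Q = 6 is $28 ≤ P, so revenue covers variable cost.
Profit = P·Q − TC = 52·6 − 480 = -$168, a loss, but smaller than the $312 fixed cost the firm would lose by shutting down.

Produce at Q = 6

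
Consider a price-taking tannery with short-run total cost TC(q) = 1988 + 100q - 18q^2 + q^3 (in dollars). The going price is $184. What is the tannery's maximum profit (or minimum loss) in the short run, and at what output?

AVC = 100 - 18q + q^2; min AVC = $19 at q = 9. Since P = $184 ≥ min AVC, the firm produces.
MC = 100 - 36q + 3q^2. Setting P = MC and taking the root on the rising branch gives q* = 14.
TR = 184·14 = 2576. TC = 1988 + 616 = 2604. Profit = 2576 − 2604 = -$28.
That loss of $28 beats the $1988 the firm would lose by shutting down; producing recovers $1960 of fixed cost.

Profit = -$28 at q = 14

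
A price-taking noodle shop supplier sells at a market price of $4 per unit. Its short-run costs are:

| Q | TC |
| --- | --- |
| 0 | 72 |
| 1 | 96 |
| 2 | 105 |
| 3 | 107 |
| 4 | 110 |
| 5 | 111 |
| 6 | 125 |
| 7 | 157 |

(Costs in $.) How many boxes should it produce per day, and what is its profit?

Q = 0 (shut down); profit = -$72

Tabulate TR − TC: Q=0: -72; Q=1: -92; Q=2: -97; Q=3: -95; Q=4: -94; Q=5: -91; Q=6: -101; Q=7: -129.
Profit is highest at Q = 0. Equivalently, the lowest AVC in the table is 39/5 ≈ $7.80 at Q = 5, and P = $4 falls below it — price never covers variable cost, so the firm shuts down and loses only its fixed cost.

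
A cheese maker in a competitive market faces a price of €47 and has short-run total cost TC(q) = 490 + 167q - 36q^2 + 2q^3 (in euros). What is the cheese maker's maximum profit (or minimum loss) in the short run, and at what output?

Profit = -€90 at q = 10

AVC = 167 - 36q + 2q^2; min AVC = €5 at q = 9. Since P = €47 ≥ min AVC, the firm produces.
With MC = 167 - 72q + 6q^2, P = MC on the upward-sloping part at q* = 10.
TR = 47·10 = 470. TC = 490 + 70 = 560. Profit = 470 − 560 = -€90.
Shutting down would mean losing the fixed cost of €490, so operating at a loss of €90 is better by €400.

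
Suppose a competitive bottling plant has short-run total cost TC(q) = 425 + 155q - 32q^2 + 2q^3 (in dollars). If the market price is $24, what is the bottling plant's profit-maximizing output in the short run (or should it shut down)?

Variable cost is VC = 155q - 32q^2 + 2q^3, so AVC = VC/q = 155 - 32q + 2q^2 and MC = dTC/dq = 155 - 64q + 6q^2.
AVC hits its minimum where MC = AVC, at q = 8, giving min AVC = 155 - 32·8 + 2·8^2 = $27.
P = $24 lies below min AVC = $27; no output level covers variable cost.
Shutting down limits the loss to fixed cost, $425.

Shut down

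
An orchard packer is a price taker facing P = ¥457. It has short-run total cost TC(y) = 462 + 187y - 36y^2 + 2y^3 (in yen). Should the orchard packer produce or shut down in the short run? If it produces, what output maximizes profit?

Variable cost is VC = 187y - 36y^2 + 2y^3, so AVC = VC/y = 187 - 36y + 2y^2 and MC = dTC/dy = 187 - 72y + 6y^2.
AVC hits its minimum where MC = AVC, at y = 9, giving min AVC = 187 - 36·9 + 2·9^2 = ¥25.
P = ¥457 exceeds min AVC = ¥25, so the firm stays open.
Set P = MC: 457 = 187 - 72y + 6y^2 → -270 - 72y + 6y^2 = 0. The roots are y = -3 and y = 15; the profit-maximizing output is on the rising part of MC, so y* = 15.
Check: AVC at y = 15 is ¥97 ≤ P, so revenue covers variable cost.
Profit = P·y − TC = 457·15 − 1917 = ¥4938.

Produce at y = 15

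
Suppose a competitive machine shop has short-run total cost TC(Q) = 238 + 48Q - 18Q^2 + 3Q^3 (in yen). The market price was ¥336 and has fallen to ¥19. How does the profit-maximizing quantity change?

Output falls from 8 to 0 (the firm shuts down)

MC = 48 - 36Q + 9Q^2; the shutdown threshold is min AVC = ¥21 (at Q = 3).
With P = ¥336 above the shutdown price, P = MC gives Q = 8.
At P = ¥19 < min AVC = ¥21, price no longer covers variable cost at any output, so the firm shuts down: Q = 0.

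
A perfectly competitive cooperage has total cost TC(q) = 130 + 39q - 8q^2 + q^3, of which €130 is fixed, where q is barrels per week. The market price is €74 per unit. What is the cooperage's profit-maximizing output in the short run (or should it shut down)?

Variable cost is VC = 39q - 8q^2 + q^3, so AVC = VC/q = 39 - 8q + q^2 and MC = dTC/dq = 39 - 16q + 3q^2.
AVC is minimized where dAVC/dq = -8 + 2q = 0, at q = 4; min AVC = 39 - 8·4 + 4^2 = €23.
Since P = €74 ≥ min AVC = €23, price covers variable cost and the firm should produce.
P = MC gives -35 - 16q + 3q^2 = 0, with roots -5/3 and 7. Take the larger (rising MC): q* = 7.
Check: AVC at q = 7 is €32 ≤ P, so revenue covers variable cost.
Profit = P·q − TC = 74·7 − 354 = €164.

Produce at q = 7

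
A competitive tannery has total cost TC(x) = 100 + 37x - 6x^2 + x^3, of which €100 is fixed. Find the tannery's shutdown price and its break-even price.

AVC = 37 - 6x + x^2; minimized at x = 3, giving min AVC = €28. That is the shutdown price.
ATC = 100/x + 37 - 6x + x^2. Setting dATC/dx = −100/x^2 − 6 + 2x = 0 gives x = 5 (since 2·5^3 − 6·5^2 = 100).
min ATC = 100/5 + 37 − 6·5 + 5^2 = €52. That is the break-even price.
For €28 ≤ P < €52 the firm produces at a loss; below €28 it shuts down.

Shutdown price = €28; break-even price = €52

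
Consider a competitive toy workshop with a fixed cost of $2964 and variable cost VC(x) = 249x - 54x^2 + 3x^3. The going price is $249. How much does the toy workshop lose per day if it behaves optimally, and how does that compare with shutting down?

Profit = -$372 at x = 12

AVC = 249 - 54x + 3x^2 has its minimum $6 at x = 9; price $249 clears that bar, so the firm operates.
With MC = 249 - 108x + 9x^2, P = MC on the upward-sloping part at x* = 12.
TR = 249·12 = 2988. TC = 2964 + 396 = 3360. Profit = 2988 − 3360 = -$372.
That loss of $372 beats the $2964 the firm would lose by shutting down; producing recovers $2592 of fixed cost.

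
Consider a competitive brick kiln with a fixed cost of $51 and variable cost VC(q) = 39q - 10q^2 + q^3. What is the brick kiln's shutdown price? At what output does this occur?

$14 per unit, at q = 5

The shutdown price is the minimum of AVC. VC = 39q - 10q^2 + q^3, so AVC = 39 - 10q + q^2.
At the minimum of AVC, MC = AVC. MC = 39 - 20q + 3q^2; setting MC = AVC gives 2q^2 - 10q = 0, so q = 5. min AVC = 14.
The firm shuts down for any P below $14.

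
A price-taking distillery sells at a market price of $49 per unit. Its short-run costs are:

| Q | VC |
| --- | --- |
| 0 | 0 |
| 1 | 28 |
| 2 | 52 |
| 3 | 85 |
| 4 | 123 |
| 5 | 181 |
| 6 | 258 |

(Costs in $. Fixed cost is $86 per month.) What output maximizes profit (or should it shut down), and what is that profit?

Q = 4; profit = -$13

Tabulate TR − TC: Q=0: -86; Q=1: -65; Q=2: -40; Q=3: -24; Q=4: -13; Q=5: -22; Q=6: -50.
Profit is maximized at Q = 4. AVC there is 123/4 = $30.75 ≤ P, so producing beats shutting down (which would give -$86).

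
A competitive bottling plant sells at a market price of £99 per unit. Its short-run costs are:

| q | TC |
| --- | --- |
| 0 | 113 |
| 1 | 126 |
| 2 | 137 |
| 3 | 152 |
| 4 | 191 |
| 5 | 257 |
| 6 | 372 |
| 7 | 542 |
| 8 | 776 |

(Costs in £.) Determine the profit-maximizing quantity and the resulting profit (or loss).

Compute π = P·q − TC at each output: q=0: -113; q=1: -27; q=2: 61; q=3: 145; q=4: 205; q=5: 238; q=6: 222; q=7: 151; q=8: 16.
Profit is maximized at q = 5. AVC there is 144/5 = £28.80 ≤ P, so producing beats shutting down (which would give -£113).

q = 5; profit = £238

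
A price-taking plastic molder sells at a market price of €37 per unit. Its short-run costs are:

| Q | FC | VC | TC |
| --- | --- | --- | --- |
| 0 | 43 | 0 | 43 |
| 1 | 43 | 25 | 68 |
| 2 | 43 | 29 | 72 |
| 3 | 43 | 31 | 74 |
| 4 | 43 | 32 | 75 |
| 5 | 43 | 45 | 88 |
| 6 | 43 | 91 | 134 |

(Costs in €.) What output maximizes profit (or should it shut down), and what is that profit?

Q = 5; profit = €97

Compute π = P·Q − TC at each output: Q=0: -43; Q=1: -31; Q=2: 2; Q=3: 37; Q=4: 73; Q=5: 97; Q=6: 88.
Profit is maximized at Q = 5. AVC there is 45/5 = €9 ≤ P, so producing beats shutting down (which would give -€43).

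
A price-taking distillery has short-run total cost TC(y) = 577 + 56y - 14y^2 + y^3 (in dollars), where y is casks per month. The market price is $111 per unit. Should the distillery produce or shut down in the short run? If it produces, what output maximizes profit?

Produce at y = 11

Strip out fixed cost: VC = 56y - 14y^2 + y^3. Then AVC = 56 - 14y + y^2 and MC = 56 - 28y + 3y^2.
AVC hits its minimum where MC = AVC, at y = 7, giving min AVC = 56 - 14·7 + 7^2 = $7.
Because $111 ≥ $7, revenue can cover variable cost; the firm operates.
P = MC gives -55 - 28y + 3y^2 = 0, with roots -5/3 and 11. Take the larger (rising MC): y* = 11.
Check: AVC at y = 11 is $23 ≤ P, so revenue covers variable cost.
Profit = P·y − TC = 111·11 − 830 = $391.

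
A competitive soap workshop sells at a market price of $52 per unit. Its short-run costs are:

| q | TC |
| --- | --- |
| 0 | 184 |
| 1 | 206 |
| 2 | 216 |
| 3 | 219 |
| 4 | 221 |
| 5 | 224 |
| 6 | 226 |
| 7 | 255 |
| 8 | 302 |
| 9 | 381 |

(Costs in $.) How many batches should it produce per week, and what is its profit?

q = 8; profit = $114

Profit at each row (π = 52q − TC): q=0: -184; q=1: -154; q=2: -112; q=3: -63; q=4: -13; q=5: 36; q=6: 86; q=7: 109; q=8: 114; q=9: 87.
Profit is maximized at q = 8. AVC there is 118/8 = $14.75 ≤ P, so producing beats shutting down (which would give -$184).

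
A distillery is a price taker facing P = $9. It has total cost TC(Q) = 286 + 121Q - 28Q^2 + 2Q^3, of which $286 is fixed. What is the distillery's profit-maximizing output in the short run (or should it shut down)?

Shut down

Strip out fixed cost: VC = 121Q - 28Q^2 + 2Q^3. Then AVC = 121 - 28Q + 2Q^2 and MC = 121 - 56Q + 6Q^2.
The AVC parabola has its vertex at Q = 28/4 = 7, where AVC = 121 - 28·7 + 2·7^2 = $23.
P = $9 lies below min AVC = $23; no output level covers variable cost.
The firm minimizes its loss by shutting down and losing only its fixed cost of $286.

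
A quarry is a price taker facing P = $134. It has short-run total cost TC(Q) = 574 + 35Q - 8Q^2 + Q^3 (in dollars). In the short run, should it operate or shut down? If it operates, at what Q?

Produce at Q = 9

Strip out fixed cost: VC = 35Q - 8Q^2 + Q^3. Then AVC = 35 - 8Q + Q^2 and MC = 35 - 16Q + 3Q^2.
AVC is minimized where dAVC/dQ = -8 + 2Q = 0, at Q = 4; min AVC = 35 - 8·4 + 4^2 = $19.
Because $134 ≥ $19, revenue can cover variable cost; the firm operates.
P = MC gives -99 - 16Q + 3Q^2 = 0, with roots -11/3 and 9. Take the larger (rising MC): Q* = 9.
Check: AVC at Q = 9 is $44 ≤ P, so revenue covers variable cost.
Profit = P·Q − TC = 134·9 − 970 = $236.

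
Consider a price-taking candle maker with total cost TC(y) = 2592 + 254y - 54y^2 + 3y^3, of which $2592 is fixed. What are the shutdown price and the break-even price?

Shutdown price = $11; break-even price = $254

Shutdown price = min AVC. AVC = 254 - 54y + 3y^2, with vertex at y = 9 and minimum $11.
ATC = 2592/y + 254 - 54y + 3y^2. Setting dATC/dy = −2592/y^2 − 54 + 6y = 0 gives y = 12 (since 6·12^3 − 54·12^2 = 2592).
min ATC = 2592/12 + 254 − 54·12 + 3·12^2 = $254. That is the break-even price.
Between these two prices the firm operates at a loss; above $254 it earns a profit.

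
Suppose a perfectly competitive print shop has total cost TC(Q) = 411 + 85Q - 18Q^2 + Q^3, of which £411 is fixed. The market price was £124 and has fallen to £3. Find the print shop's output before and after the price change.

Output falls from 13 to 0 (the firm shuts down)

MC = 85 - 36Q + 3Q^2; the shutdown threshold is min AVC = £4 (at Q = 9).
At P = £124 ≥ min AVC, set P = MC on the rising branch: Q = 13.
At P = £3 < min AVC = £4, price no longer covers variable cost at any output, so the firm shuts down: Q = 0.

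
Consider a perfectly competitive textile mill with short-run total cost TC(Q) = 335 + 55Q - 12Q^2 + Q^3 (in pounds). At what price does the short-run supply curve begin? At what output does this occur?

The firm shuts down when price falls below the minimum of average variable cost. AVC = VC/Q = 55 - 12Q + Q^2.
At the minimum of AVC, MC = AVC. MC = 55 - 24Q + 3Q^2; setting MC = AVC gives 2Q^2 - 12Q = 0, so Q = 6. min AVC = 19.
For P < £19 the firm produces nothing.

£19 per unit, at Q = 6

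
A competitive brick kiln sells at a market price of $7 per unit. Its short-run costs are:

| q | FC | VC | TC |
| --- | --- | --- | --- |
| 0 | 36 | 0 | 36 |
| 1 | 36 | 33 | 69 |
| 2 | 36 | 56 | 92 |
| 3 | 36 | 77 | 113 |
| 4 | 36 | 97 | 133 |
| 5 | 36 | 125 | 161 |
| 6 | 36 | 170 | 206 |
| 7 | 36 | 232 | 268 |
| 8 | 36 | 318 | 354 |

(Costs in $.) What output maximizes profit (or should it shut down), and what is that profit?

Tabulate TR − TC: q=0: -36; q=1: -62; q=2: -78; q=3: -92; q=4: -105; q=5: -126; q=6: -164; q=7: -219; q=8: -298.
Profit is highest at q = 0. Equivalently, the lowest AVC in the table is 97/4 ≈ $24.25 at q = 4, and P = $7 falls below it — price never covers variable cost, so the firm shuts down and loses only its fixed cost.

q = 0 (shut down); profit = -$36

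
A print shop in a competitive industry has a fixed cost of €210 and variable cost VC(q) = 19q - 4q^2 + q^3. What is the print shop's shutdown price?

€15 per unit

Short-run supply begins at min AVC. From VC = 19q - 4q^2 + q^3, AVC = 19 - 4q + q^2.
dAVC/dq = -4 + 2q = 0 gives q = 2. min AVC = 19 - 4·2 + 2^2 = 15.
So the shutdown price is €15.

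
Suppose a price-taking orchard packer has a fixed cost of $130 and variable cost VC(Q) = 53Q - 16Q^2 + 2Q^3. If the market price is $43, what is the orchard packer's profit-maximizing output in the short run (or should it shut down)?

From TC, MC = TC'(Q) = 53 - 32Q + 6Q^2 and AVC = VC/Q = 53 - 16Q + 2Q^2.
The AVC parabola has its vertex at Q = 16/4 = 4, where AVC = 53 - 16·4 + 2·4^2 = $21.
Since P = $43 ≥ min AVC = $21, price covers variable cost and the firm should produce.
Set P = MC: 43 = 53 - 32Q + 6Q^2 → 10 - 32Q + 6Q^2 = 0. The roots are Q = 1/3 and Q = 5; the profit-maximizing output is on the rising part of MC, so Q* = 5.
Check: AVC at Q = 5 is $23 ≤ P, so revenue covers variable cost.
Profit = P·Q − TC = 43·5 − 245 = -$30, a loss, but smaller than the $130 fixed cost the firm would lose by shutting down.

Produce at Q = 5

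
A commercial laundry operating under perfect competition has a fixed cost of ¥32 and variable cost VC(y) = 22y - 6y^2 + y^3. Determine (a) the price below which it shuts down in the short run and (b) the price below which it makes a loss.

AVC = 22 - 6y + y^2; minimized at y = 3, giving min AVC = ¥13. That is the shutdown price.
ATC = 32/y + 22 - 6y + y^2. Setting dATC/dy = −32/y^2 − 6 + 2y = 0 gives y = 4 (since 2·4^3 − 6·4^2 = 32).
min ATC = 32/4 + 22 − 6·4 + 4^2 = ¥22. That is the break-even price.
Between these two prices the firm operates at a loss; above ¥22 it earns a profit.

Shutdown price = ¥13; break-even price = ¥22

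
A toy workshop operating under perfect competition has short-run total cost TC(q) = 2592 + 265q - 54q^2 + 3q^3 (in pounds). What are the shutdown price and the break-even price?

Shutdown price = £22; break-even price = £265

AVC = 265 - 54q + 3q^2; minimized at q = 9, giving min AVC = £22. That is the shutdown price.
ATC = 2592/q + 265 - 54q + 3q^2. Setting dATC/dq = −2592/q^2 − 54 + 6q = 0 gives q = 12 (since 6·12^3 − 54·12^2 = 2592).
min ATC = 2592/12 + 265 − 54·12 + 3·12^2 = £265. That is the break-even price.
For £22 ≤ P < £265 the firm produces at a loss; below £22 it shuts down.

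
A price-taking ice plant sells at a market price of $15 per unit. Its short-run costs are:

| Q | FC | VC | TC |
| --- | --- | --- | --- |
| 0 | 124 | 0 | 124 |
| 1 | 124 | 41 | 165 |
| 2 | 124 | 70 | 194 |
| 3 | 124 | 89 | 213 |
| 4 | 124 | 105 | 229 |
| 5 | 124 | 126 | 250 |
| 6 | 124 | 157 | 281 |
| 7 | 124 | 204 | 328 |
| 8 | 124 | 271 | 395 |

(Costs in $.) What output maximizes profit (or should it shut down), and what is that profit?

Compute π = P·Q − TC at each output: Q=0: -124; Q=1: -150; Q=2: -164; Q=3: -168; Q=4: -169; Q=5: -175; Q=6: -191; Q=7: -223; Q=8: -275.
Profit is highest at Q = 0. Equivalently, the lowest AVC in the table is 126/5 ≈ $25.20 at Q = 5, and P = $15 falls below it — price never covers variable cost, so the firm shuts down and loses only its fixed cost.

Q = 0 (shut down); profit = -$124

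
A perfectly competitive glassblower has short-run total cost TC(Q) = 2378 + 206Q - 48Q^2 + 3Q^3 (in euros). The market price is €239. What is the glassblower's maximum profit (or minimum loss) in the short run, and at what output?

Profit = -€200 at Q = 11

AVC = 206 - 48Q + 3Q^2; min AVC = €14 at Q = 8. Since P = €239 ≥ min AVC, the firm produces.
With MC = 206 - 96Q + 9Q^2, P = MC on the upward-sloping part at Q* = 11.
TR = 239·11 = 2629. TC = 2378 + 451 = 2829. Profit = 2629 − 2829 = -€200.
Shutting down would mean losing the fixed cost of €2378, so operating at a loss of €200 is better by €2178.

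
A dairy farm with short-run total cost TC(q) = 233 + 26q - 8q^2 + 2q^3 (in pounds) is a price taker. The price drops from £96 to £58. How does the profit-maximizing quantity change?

AVC = 26 - 8q + 2q^2, minimized at q = 2 where min AVC = £18. MC = 26 - 16q + 6q^2.
At P = £96 ≥ min AVC, set P = MC on the rising branch: q = 5.
At P = £58 ≥ min AVC, set P = MC: q = 4. The firm stays open but cuts output.

Output falls from 5 to 4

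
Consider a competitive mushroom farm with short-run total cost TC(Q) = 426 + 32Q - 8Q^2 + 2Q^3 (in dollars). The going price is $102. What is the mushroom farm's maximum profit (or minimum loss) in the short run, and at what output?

Profit = -$126 at Q = 5

AVC = 32 - 8Q + 2Q^2 has its minimum $24 at Q = 2; price $102 clears that bar, so the firm operates.
MC = 32 - 16Q + 6Q^2. Setting P = MC and taking the root on the rising branch gives Q* = 5.
TR = 102·5 = 510. TC = 426 + 210 = 636. Profit = 510 − 636 = -$126.
By producing, the firm covers all variable cost plus $300 of fixed cost; shutting down would lose the full $426.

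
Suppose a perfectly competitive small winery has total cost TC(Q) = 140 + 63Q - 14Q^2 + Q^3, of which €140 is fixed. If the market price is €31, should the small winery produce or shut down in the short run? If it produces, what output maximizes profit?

Produce at Q = 8

From TC, MC = TC'(Q) = 63 - 28Q + 3Q^2 and AVC = VC/Q = 63 - 14Q + Q^2.
AVC hits its minimum where MC = AVC, at Q = 7, giving min AVC = 63 - 14·7 + 7^2 = €14.
Since P = €31 ≥ min AVC = €14, price covers variable cost and the firm should produce.
P = MC gives 32 - 28Q + 3Q^2 = 0, with roots 4/3 and 8. Take the larger (rising MC): Q* = 8.
Check: AVC at Q = 8 is €15 ≤ P, so revenue covers variable cost.
Profit = P·Q − TC = 31·8 − 260 = -€12, a loss, but smaller than the €140 fixed cost the firm would lose by shutting down.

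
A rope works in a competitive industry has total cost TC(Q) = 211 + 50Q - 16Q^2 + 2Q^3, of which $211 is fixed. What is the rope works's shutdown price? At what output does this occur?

The shutdown price is the minimum of AVC. VC = 50Q - 16Q^2 + 2Q^3, so AVC = 50 - 16Q + 2Q^2.
At the minimum of AVC, MC = AVC. MC = 50 - 32Q + 6Q^2; setting MC = AVC gives 4Q^2 - 16Q = 0, so Q = 4. min AVC = 18.
For P < $18 the firm produces nothing.

$18 per unit, at Q = 4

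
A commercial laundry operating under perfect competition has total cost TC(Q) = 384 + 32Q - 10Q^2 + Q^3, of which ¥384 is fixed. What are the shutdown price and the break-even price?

Shutdown price = ¥7; break-even price = ¥64

AVC = 32 - 10Q + Q^2; minimized at Q = 5, giving min AVC = ¥7. That is the shutdown price.
ATC = 384/Q + 32 - 10Q + Q^2. Setting dATC/dQ = −384/Q^2 − 10 + 2Q = 0 gives Q = 8 (since 2·8^3 − 10·8^2 = 384).
min ATC = 384/8 + 32 − 10·8 + 8^2 = ¥64. That is the break-even price.
For ¥7 ≤ P < ¥64 the firm produces at a loss; below ¥7 it shuts down.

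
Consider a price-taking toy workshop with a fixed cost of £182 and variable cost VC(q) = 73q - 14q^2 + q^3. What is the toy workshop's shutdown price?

£24 per unit

Short-run supply begins at min AVC. From VC = 73q - 14q^2 + q^3, AVC = 73 - 14q + q^2.
At the minimum of AVC, MC = AVC. MC = 73 - 28q + 3q^2; setting MC = AVC gives 2q^2 - 14q = 0, so q = 7. min AVC = 24.
For P < £24 the firm produces nothing.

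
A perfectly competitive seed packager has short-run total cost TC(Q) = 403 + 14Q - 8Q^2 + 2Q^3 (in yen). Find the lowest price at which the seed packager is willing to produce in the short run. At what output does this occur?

¥6 per unit, at Q = 2

The shutdown price is the minimum of AVC. VC = 14Q - 8Q^2 + 2Q^3, so AVC = 14 - 8Q + 2Q^2.
dAVC/dQ = -8 + 4Q = 0 gives Q = 2. min AVC = 14 - 8·2 + 2·2^2 = 6.
For P < ¥6 the firm produces nothing.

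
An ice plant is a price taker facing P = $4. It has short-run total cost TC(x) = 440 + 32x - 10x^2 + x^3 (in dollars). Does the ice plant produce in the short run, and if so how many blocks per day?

From TC, MC = TC'(x) = 32 - 20x + 3x^2 and AVC = VC/x = 32 - 10x + x^2.
AVC hits its minimum where MC = AVC, at x = 5, giving min AVC = 32 - 10·5 + 5^2 = $7.
P = $4 lies below min AVC = $7; no output level covers variable cost.
Best response: produce nothing and absorb the $440 fixed cost.

Shut down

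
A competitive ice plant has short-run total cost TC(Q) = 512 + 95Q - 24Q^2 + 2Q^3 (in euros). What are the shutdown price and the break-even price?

Shutdown price = min AVC. AVC = 95 - 24Q + 2Q^2, with vertex at Q = 6 and minimum €23.
ATC = 512/Q + 95 - 24Q + 2Q^2. Setting dATC/dQ = −512/Q^2 − 24 + 4Q = 0 gives Q = 8 (since 4·8^3 − 24·8^2 = 512).
min ATC = 512/8 + 95 − 24·8 + 2·8^2 = €95. That is the break-even price.
Between these two prices the firm operates at a loss; above €95 it earns a profit.

Shutdown price = €23; break-even price = €95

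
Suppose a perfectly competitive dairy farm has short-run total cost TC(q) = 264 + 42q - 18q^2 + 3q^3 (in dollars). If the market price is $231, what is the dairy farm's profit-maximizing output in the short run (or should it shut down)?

Produce at q = 7

Strip out fixed cost: VC = 42q - 18q^2 + 3q^3. Then AVC = 42 - 18q + 3q^2 and MC = 42 - 36q + 9q^2.
AVC is minimized where dAVC/dq = -18 + 6q = 0, at q = 3; min AVC = 42 - 18·3 + 3·3^2 = $15.
Because $231 ≥ $15, revenue can cover variable cost; the firm operates.
Set P = MC: 231 = 42 - 36q + 9q^2 → -189 - 36q + 9q^2 = 0. The roots are q = -3 and q = 7; the profit-maximizing output is on the rising part of MC, so q* = 7.
Check: AVC at q = 7 is $63 ≤ P, so revenue covers variable cost.
Profit = P·q − TC = 231·7 − 705 = $912.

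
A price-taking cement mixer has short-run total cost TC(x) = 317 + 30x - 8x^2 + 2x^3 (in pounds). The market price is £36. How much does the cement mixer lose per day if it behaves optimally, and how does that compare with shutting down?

AVC = 30 - 8x + 2x^2; min AVC = £22 at x = 2. Since P = £36 ≥ min AVC, the firm produces.
With MC = 30 - 16x + 6x^2, P = MC on the upward-sloping part at x* = 3.
TR = 36·3 = 108. TC = 317 + 72 = 389. Profit = 108 − 389 = -£281.
By producing, the firm covers all variable cost plus £36 of fixed cost; shutting down would lose the full £317.

Profit = -£281 at x = 3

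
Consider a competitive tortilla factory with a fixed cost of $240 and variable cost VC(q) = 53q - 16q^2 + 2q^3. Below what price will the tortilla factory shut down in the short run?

The shutdown price is the minimum of AVC. VC = 53q - 16q^2 + 2q^3, so AVC = 53 - 16q + 2q^2.
At the minimum of AVC, MC = AVC. MC = 53 - 32q + 6q^2; setting MC = AVC gives 4q^2 - 16q = 0, so q = 4. min AVC = 21.
For P < $21 the firm produces nothing.

$21 per unit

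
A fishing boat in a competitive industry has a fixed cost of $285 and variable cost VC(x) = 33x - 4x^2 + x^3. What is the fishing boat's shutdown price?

Short-run supply begins at min AVC. From VC = 33x - 4x^2 + x^3, AVC = 33 - 4x + x^2.
At the minimum of AVC, MC = AVC. MC = 33 - 8x + 3x^2; setting MC = AVC gives 2x^2 - 4x = 0, so x = 2. min AVC = 29.
The firm shuts down for any P below $29.

$29 per unit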